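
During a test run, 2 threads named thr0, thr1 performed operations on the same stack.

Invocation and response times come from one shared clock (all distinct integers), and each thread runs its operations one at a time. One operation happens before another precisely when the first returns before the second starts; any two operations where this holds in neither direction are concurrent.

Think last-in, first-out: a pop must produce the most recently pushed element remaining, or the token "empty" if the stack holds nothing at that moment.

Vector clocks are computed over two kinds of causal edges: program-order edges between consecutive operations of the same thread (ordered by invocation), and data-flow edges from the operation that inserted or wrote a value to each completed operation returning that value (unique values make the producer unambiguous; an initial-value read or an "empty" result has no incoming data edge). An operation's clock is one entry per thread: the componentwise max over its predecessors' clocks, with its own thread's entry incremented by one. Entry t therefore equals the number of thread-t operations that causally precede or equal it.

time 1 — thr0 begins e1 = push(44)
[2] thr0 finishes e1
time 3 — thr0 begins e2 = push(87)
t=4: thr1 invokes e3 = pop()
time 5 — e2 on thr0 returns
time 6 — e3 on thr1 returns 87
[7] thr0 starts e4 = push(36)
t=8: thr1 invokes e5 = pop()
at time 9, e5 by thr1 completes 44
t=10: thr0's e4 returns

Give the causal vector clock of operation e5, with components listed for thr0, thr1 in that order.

(2, 2)

invoked at 1, e1 has no predecessors; its own thr0 bump gives (1, 0)
invoked at 3, e2 merges VC(e1)=(1, 0) and bumps thr0's slot → (2, 0)
invoked at 4, e3 merges VC(e2)=(2, 0) and bumps thr1's slot → (2, 1)
invoked at 7, e4 merges VC(e2)=(2, 0) and bumps thr0's slot → (3, 0)
invoked at 8, e5 merges VC(e1)=(1, 0), VC(e3)=(2, 1) and bumps thr1's slot → (2, 2)
target: VC(e5) = (2, 2)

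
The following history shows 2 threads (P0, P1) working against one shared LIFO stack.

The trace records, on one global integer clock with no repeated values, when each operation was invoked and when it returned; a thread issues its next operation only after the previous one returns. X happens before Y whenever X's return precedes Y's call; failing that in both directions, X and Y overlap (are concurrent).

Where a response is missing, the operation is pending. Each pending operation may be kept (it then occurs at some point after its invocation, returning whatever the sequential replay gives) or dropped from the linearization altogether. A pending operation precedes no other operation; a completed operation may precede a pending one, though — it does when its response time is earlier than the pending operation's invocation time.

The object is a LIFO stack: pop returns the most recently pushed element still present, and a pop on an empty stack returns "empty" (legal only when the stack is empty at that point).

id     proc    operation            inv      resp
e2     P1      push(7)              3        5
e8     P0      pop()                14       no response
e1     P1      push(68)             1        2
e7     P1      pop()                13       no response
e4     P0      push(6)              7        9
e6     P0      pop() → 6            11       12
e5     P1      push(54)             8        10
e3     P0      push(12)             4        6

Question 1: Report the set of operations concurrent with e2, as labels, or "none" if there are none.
concurrent with e2 ([3,5]): every op whose interval crosses 3..5
e1 [1,2]: before
e3 [4,6]: concurrent
e4 [7,9]: after
e5 [8,10]: after
e6 [11,12]: after
e7 [13,…): after
e8 [14,…): after

e3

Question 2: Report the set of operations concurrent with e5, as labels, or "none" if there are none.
e5 spans [8,10]; an op avoiding the whole window 8..10 is ordered, any other is concurrent
e1 [1,2]: before
e2 [3,5]: before
e3 [4,6]: before
e4 [7,9]: concurrent
e6 [11,12]: after
e7 [13,…): after
e8 [14,…): after

e4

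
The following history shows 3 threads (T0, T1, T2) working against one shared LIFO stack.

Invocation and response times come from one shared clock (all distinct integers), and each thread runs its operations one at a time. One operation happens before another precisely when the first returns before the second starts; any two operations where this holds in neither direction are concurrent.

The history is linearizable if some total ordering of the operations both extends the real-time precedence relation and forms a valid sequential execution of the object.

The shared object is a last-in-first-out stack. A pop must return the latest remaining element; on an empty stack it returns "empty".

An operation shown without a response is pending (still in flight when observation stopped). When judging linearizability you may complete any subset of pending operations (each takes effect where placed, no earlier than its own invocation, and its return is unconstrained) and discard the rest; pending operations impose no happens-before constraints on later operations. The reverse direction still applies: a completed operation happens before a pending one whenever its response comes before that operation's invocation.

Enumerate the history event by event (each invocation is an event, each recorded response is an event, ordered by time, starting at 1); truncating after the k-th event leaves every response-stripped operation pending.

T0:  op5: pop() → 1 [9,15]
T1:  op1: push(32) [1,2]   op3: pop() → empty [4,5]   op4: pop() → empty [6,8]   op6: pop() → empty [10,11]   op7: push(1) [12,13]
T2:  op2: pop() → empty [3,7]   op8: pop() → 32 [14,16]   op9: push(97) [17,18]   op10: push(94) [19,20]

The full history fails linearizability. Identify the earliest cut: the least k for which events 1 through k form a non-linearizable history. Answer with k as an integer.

7

events 1..6 are linearizable, e.g. via op1, op2, op3:
after step 1 (op1 push(32)): stack <32>
after step 2 (op2 pop() (pending, included)): stack <>
after step 3 (op3 pop() → empty): stack <>
adding event 7 (op2 responds at 7) leaves no legal real-time order
including or dropping the 1 pending operation (op4) in any combination fails
take op1, op2, op3 (pending dropped): step 2 already fails, because op2 pop() → empty cannot occur there
take op1, op3, op2 (pending dropped): step 2 already fails, because op3 pop() → empty cannot occur there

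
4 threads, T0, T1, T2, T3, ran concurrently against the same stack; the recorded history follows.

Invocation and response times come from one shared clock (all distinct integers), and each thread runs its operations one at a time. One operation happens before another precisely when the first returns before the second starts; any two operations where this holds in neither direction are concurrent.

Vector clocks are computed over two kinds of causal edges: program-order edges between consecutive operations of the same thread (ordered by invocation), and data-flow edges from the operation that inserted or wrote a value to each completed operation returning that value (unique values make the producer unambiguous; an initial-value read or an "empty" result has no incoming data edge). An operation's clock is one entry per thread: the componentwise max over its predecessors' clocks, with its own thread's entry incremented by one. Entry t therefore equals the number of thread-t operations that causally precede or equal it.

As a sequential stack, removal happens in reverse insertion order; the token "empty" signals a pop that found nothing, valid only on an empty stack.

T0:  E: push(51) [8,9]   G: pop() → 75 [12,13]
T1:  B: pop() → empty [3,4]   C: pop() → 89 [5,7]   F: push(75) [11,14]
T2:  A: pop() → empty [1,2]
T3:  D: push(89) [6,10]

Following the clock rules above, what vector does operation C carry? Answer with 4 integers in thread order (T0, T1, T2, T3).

root op D, invoked 6: fresh clock plus T3's own tick → (0, 0, 0, 1)
root op A, invoked 1: fresh clock plus T2's own tick → (0, 0, 1, 0)
root op B, invoked 3: fresh clock plus T1's own tick → (0, 1, 0, 0)
root op E, invoked 8: fresh clock plus T0's own tick → (1, 0, 0, 0)
C, invoked 5, takes VC(B)=(0, 1, 0, 0), VC(D)=(0, 0, 0, 1) under max, adds 1 for T1 → (0, 2, 0, 1)
F, invoked 11, takes VC(C)=(0, 2, 0, 1) under max, adds 1 for T1 → (0, 3, 0, 1)
G, invoked 12, takes VC(E)=(1, 0, 0, 0), VC(F)=(0, 3, 0, 1) under max, adds 1 for T0 → (2, 3, 0, 1)
target: VC(C) = (0, 2, 0, 1)

(0, 2, 0, 1)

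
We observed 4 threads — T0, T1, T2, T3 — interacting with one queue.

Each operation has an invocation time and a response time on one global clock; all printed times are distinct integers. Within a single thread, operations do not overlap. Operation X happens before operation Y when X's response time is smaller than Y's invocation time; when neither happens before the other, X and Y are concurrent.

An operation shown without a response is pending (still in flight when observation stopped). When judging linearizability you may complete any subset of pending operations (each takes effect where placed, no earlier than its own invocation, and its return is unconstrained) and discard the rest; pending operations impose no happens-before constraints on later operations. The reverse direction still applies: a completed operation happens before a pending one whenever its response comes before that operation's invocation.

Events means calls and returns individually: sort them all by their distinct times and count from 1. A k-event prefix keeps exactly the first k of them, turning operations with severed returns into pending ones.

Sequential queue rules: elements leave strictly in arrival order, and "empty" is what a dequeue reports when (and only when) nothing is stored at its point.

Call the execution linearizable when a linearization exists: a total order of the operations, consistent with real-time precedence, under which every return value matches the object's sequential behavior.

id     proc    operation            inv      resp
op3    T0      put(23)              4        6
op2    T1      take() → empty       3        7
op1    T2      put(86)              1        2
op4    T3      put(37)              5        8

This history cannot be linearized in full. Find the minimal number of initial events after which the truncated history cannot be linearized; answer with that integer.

events 1..6 are linearizable, e.g. via op1, op2, op3:
step 1: op1 put(86) — queue <86>
step 2: op2 take() (pending, included) — queue <>
step 3: op3 put(23) — queue <23>
once event 7 joins (op2's response, time 7), exhaustive search finds no witness
no completion choice of the 1 pending operation (op4) rescues it — every subset was tried
sample order op1, op2, op3 (pending dropped) stalls at step 2 — op2 take() → empty has no legal effect
sample order op1, op3, op2 (pending dropped) stalls at step 3 — op2 take() → empty has no legal effect

7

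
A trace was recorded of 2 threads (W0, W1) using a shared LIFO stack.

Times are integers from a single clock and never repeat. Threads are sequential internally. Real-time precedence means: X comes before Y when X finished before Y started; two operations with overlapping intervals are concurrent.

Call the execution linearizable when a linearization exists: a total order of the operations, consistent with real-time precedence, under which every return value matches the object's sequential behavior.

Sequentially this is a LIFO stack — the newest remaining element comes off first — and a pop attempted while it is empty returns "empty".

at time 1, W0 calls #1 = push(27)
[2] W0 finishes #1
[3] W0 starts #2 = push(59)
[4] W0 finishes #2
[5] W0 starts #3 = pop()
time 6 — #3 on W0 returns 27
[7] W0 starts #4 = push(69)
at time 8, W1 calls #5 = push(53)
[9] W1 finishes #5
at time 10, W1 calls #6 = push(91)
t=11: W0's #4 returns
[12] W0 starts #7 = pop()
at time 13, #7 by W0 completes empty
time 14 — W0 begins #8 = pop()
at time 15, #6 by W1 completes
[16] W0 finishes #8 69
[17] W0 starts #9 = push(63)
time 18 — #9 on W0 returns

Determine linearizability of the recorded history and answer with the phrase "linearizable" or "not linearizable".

not linearizable

the violation lands at event 6, #3's response at time 6: events 1..5 linearize, events 1..6 do not
the sole real-time-consistent order of 3 completed operations fails the LIFO stack replay
sample order #1, #2, #3 stalls at step 3 — #3 pop() → 27 has no legal effect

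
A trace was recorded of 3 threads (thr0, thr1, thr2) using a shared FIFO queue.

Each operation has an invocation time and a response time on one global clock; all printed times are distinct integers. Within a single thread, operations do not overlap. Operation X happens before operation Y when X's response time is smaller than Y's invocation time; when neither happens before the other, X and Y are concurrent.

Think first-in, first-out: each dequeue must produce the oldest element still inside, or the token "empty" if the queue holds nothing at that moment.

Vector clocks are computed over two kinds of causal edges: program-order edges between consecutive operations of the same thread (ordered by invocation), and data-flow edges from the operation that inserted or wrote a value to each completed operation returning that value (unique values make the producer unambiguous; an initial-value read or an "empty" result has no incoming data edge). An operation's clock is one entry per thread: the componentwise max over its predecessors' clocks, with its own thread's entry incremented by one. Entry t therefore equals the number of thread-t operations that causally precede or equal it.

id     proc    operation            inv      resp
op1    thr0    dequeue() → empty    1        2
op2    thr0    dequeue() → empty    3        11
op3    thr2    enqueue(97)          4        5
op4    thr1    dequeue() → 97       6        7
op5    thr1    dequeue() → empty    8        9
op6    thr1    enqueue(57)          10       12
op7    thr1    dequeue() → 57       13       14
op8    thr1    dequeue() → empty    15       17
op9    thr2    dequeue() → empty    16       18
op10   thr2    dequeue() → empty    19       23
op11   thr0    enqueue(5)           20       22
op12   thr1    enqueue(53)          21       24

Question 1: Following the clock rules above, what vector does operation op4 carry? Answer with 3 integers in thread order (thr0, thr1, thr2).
(0, 1, 1)

op3, invoked 4, has no incoming edges; only thr2's bump applies → (0, 0, 1)
op1, invoked 1, has no incoming edges; only thr0's bump applies → (1, 0, 0)
op9, invoked 16, takes VC(op3)=(0, 0, 1) under max, adds 1 for thr2 → (0, 0, 2)
op4, invoked 6, takes VC(op3)=(0, 0, 1) under max, adds 1 for thr1 → (0, 1, 1)
op2, invoked 3, takes VC(op1)=(1, 0, 0) under max, adds 1 for thr0 → (2, 0, 0)
op10, invoked 19, takes VC(op9)=(0, 0, 2) under max, adds 1 for thr2 → (0, 0, 3)
op5, invoked 8, takes VC(op4)=(0, 1, 1) under max, adds 1 for thr1 → (0, 2, 1)
op11, invoked 20, takes VC(op2)=(2, 0, 0) under max, adds 1 for thr0 → (3, 0, 0)
op6, invoked 10, takes VC(op5)=(0, 2, 1) under max, adds 1 for thr1 → (0, 3, 1)
op7, invoked 13, takes VC(op6)=(0, 3, 1) under max, adds 1 for thr1 → (0, 4, 1)
op8, invoked 15, takes VC(op7)=(0, 4, 1) under max, adds 1 for thr1 → (0, 5, 1)
op12, invoked 21, takes VC(op8)=(0, 5, 1) under max, adds 1 for thr1 → (0, 6, 1)
target: VC(op4) = (0, 1, 1)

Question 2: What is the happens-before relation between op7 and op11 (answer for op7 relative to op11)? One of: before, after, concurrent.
before

op7 spans [13,14], op11 spans [20,22]
resp(op7)=14 < inv(op11)=20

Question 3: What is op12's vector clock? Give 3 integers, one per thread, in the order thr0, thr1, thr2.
(0, 6, 1)

VC(op3, invoked at 4): no causal predecessors; +1 on thr2 → (0, 0, 1)
VC(op1, invoked at 1): no causal predecessors; +1 on thr0 → (1, 0, 0)
invoked at 16, op9 merges VC(op3)=(0, 0, 1) and bumps thr2's slot → (0, 0, 2)
invoked at 6, op4 merges VC(op3)=(0, 0, 1) and bumps thr1's slot → (0, 1, 1)
invoked at 3, op2 merges VC(op1)=(1, 0, 0) and bumps thr0's slot → (2, 0, 0)
invoked at 19, op10 merges VC(op9)=(0, 0, 2) and bumps thr2's slot → (0, 0, 3)
invoked at 8, op5 merges VC(op4)=(0, 1, 1) and bumps thr1's slot → (0, 2, 1)
invoked at 20, op11 merges VC(op2)=(2, 0, 0) and bumps thr0's slot → (3, 0, 0)
invoked at 10, op6 merges VC(op5)=(0, 2, 1) and bumps thr1's slot → (0, 3, 1)
invoked at 13, op7 merges VC(op6)=(0, 3, 1) and bumps thr1's slot → (0, 4, 1)
invoked at 15, op8 merges VC(op7)=(0, 4, 1) and bumps thr1's slot → (0, 5, 1)
invoked at 21, op12 merges VC(op8)=(0, 5, 1) and bumps thr1's slot → (0, 6, 1)
target: VC(op12) = (0, 6, 1)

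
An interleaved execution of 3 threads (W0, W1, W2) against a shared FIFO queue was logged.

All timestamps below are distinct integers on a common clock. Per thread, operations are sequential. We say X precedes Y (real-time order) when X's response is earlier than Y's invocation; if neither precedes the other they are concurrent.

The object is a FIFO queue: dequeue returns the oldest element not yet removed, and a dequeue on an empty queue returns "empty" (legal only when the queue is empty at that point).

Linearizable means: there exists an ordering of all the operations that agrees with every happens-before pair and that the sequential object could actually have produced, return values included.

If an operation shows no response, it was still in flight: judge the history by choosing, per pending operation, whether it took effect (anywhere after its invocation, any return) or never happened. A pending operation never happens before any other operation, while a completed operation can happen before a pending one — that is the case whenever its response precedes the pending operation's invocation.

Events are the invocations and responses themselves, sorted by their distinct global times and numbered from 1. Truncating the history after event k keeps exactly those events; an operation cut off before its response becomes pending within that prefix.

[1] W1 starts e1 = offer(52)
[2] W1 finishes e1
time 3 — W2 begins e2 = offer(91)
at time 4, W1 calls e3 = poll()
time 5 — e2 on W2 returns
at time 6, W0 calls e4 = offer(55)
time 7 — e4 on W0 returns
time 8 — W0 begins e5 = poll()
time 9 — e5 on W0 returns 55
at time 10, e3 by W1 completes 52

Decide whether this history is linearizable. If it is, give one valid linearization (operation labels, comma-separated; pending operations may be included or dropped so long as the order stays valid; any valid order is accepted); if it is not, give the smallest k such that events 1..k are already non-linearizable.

not linearizable — minimal violating prefix: 9 events

cut after 8 events: linearizable; cut after 9 events (e5 responds, time 9): not linearizable
the completed operations (4 total) allow one real-time order; the FIFO queue replay rejects it
including or dropping the 1 pending operation (e3) in any combination fails
one such order, e1, e2, e4, e5 (pending dropped), breaks at step 4 where e5 poll() → 55 is illegal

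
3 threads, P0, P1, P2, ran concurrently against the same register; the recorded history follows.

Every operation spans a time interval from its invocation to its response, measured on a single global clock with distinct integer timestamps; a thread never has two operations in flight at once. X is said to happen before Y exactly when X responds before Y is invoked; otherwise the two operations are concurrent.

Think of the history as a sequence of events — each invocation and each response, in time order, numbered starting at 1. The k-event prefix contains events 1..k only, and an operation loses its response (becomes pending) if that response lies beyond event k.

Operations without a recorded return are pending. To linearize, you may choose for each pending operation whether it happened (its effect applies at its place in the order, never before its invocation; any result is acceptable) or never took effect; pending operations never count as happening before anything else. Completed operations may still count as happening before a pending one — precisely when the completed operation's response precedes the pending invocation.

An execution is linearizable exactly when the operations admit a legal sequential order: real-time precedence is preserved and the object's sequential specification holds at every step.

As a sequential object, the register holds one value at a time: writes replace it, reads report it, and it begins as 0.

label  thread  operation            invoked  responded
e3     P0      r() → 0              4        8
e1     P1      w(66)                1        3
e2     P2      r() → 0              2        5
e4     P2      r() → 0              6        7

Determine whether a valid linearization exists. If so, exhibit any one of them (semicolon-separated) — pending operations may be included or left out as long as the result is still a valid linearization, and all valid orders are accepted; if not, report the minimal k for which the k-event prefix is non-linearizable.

the violation lands at event 7, e4's response at time 7: events 1..6 linearize, events 1..7 do not
2 orders of the 3 completed register ops respect real time; none is legal
include/drop combinations of the 1 pending operation (e3) were all tried; none helps
sample order e1, e2, e4 (pending dropped) stalls at step 2 — e2 r() → 0 has no legal effect
sample order e2, e1, e4 (pending dropped) stalls at step 3 — e4 r() → 0 has no legal effect

not linearizable — minimal violating prefix: 7 events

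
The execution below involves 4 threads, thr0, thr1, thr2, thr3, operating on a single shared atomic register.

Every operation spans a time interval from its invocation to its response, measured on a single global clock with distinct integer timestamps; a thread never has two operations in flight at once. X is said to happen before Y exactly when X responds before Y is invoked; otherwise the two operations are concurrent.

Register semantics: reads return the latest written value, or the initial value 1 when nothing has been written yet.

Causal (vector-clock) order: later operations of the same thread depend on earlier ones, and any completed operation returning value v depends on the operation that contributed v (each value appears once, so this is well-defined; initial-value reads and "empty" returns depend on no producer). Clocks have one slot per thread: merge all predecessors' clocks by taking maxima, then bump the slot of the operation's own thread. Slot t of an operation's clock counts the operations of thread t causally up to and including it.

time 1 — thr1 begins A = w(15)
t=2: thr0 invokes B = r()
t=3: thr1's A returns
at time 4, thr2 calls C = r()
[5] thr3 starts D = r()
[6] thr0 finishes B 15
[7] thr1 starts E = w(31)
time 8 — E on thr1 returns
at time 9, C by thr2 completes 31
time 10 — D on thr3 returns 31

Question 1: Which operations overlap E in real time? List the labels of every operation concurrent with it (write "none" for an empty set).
E spans [7,8]: anything still running between times 7 and 8 counts as concurrent
A [1,3]: before
B [2,6]: before
C [4,9]: concurrent
D [5,10]: concurrent

C, D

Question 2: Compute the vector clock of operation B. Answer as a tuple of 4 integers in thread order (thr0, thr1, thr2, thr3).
invoked at 1, A has no predecessors; its own thr1 bump gives (0, 1, 0, 0)
merge at E (invoked 7): VC(A)=(0, 1, 0, 0), own-thread bump on thr1 → (0, 2, 0, 0)
merge at B (invoked 2): VC(A)=(0, 1, 0, 0), own-thread bump on thr0 → (1, 1, 0, 0)
merge at D (invoked 5): VC(E)=(0, 2, 0, 0), own-thread bump on thr3 → (0, 2, 0, 1)
merge at C (invoked 4): VC(E)=(0, 2, 0, 0), own-thread bump on thr2 → (0, 2, 1, 0)
target: VC(B) = (1, 1, 0, 0)

(1, 1, 0, 0)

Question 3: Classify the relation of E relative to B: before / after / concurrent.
E spans [7,8], B spans [2,6]
resp(B)=6 < inv(E)=7

after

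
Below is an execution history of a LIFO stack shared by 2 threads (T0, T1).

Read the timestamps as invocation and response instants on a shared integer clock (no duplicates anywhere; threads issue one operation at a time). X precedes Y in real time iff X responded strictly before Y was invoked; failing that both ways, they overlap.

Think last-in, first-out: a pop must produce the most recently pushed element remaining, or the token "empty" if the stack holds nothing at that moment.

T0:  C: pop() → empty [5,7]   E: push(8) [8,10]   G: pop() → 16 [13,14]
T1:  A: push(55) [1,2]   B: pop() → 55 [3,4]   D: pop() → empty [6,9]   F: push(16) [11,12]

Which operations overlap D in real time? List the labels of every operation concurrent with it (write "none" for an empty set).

concurrent with D ([6,9]): every op whose interval crosses 6..9
A [1,2]: before
B [3,4]: before
C [5,7]: concurrent
E [8,10]: concurrent
F [11,12]: after
G [13,14]: after

C, E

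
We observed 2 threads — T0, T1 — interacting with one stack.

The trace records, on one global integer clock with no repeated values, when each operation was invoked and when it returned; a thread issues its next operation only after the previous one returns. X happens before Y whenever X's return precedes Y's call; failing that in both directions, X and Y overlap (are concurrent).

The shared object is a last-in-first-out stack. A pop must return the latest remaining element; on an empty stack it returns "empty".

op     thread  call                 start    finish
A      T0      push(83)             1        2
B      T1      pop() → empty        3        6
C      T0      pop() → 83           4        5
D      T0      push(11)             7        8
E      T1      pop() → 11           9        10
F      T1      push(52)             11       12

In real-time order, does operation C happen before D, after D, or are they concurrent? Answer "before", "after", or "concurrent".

before

C spans [4,5], D spans [7,8]
resp(C)=5 < inv(D)=7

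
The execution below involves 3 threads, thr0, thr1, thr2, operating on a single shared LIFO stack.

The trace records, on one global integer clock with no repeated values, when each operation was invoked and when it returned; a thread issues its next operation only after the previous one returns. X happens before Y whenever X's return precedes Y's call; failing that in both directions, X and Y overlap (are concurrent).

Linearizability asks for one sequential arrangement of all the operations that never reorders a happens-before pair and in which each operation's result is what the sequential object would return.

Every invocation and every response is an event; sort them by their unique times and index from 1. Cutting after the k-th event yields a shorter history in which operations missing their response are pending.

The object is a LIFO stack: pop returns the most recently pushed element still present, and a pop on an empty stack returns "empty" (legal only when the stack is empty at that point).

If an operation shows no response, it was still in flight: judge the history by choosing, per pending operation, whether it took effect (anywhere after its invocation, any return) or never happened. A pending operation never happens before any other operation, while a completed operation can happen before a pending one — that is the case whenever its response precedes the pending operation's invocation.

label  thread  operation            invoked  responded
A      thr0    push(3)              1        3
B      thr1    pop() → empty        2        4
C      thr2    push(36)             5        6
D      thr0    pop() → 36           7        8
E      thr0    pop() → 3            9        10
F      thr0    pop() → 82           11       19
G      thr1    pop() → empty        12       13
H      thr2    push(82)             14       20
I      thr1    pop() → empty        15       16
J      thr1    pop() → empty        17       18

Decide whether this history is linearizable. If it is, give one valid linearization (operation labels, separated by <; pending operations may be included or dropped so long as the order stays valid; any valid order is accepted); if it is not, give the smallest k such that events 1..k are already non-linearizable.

1. B pop() → empty, leaving stack <>
2. A push(3), leaving stack <3>
3. C push(36), leaving stack <3,36>
4. D pop() → 36, leaving stack <3>
5. E pop() → 3, leaving stack <>
6. G pop() → empty, leaving stack <>
7. H push(82), leaving stack <82>
8. F pop() → 82, leaving stack <>
9. I pop() → empty, leaving stack <>
10. J pop() → empty, leaving stack <>

linearizable — witness: B < A < C < D < E < G < H < F < I < J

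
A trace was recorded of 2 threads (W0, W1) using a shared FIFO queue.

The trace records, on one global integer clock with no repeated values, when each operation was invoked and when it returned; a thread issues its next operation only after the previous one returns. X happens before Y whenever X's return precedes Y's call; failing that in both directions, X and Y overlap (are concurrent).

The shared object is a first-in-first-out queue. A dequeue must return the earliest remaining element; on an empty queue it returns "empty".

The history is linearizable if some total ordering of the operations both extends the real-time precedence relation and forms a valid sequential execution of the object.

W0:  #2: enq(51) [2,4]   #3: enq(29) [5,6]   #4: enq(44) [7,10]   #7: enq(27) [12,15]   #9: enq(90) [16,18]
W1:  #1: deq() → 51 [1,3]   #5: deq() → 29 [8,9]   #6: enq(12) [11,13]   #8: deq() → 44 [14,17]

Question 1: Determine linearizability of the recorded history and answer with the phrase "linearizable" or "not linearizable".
linearizable

one valid linearization: #2, #1, #3, #4, #5, #6, #7, #8, #9
step 1: #2 enq(51) — queue <51>
step 2: #1 deq() → 51 — queue <>
step 3: #3 enq(29) — queue <29>
step 4: #4 enq(44) — queue <29,44>
step 5: #5 deq() → 29 — queue <44>
step 6: #6 enq(12) — queue <44,12>
step 7: #7 enq(27) — queue <44,12,27>
step 8: #8 deq() → 44 — queue <12,27>
step 9: #9 enq(90) — queue <12,27,90>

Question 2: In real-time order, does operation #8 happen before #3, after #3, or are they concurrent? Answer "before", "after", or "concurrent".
Answer: after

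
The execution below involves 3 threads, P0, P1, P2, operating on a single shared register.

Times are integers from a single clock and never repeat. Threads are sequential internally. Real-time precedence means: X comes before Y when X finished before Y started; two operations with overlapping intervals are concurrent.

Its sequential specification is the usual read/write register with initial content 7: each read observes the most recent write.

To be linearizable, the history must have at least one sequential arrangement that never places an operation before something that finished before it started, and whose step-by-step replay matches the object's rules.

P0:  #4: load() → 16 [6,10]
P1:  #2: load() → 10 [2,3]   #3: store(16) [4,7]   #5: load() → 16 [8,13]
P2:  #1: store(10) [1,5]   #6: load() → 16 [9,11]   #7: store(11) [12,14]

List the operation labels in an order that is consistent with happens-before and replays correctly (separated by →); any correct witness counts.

step 1: #1 store(10) — value 10
step 2: #2 load() → 10 — value 10
step 3: #3 store(16) — value 16
step 4: #4 load() → 16 — value 16
step 5: #5 load() → 16 — value 16
step 6: #6 load() → 16 — value 16
step 7: #7 store(11) — value 11

#1 → #2 → #3 → #4 → #5 → #6 → #7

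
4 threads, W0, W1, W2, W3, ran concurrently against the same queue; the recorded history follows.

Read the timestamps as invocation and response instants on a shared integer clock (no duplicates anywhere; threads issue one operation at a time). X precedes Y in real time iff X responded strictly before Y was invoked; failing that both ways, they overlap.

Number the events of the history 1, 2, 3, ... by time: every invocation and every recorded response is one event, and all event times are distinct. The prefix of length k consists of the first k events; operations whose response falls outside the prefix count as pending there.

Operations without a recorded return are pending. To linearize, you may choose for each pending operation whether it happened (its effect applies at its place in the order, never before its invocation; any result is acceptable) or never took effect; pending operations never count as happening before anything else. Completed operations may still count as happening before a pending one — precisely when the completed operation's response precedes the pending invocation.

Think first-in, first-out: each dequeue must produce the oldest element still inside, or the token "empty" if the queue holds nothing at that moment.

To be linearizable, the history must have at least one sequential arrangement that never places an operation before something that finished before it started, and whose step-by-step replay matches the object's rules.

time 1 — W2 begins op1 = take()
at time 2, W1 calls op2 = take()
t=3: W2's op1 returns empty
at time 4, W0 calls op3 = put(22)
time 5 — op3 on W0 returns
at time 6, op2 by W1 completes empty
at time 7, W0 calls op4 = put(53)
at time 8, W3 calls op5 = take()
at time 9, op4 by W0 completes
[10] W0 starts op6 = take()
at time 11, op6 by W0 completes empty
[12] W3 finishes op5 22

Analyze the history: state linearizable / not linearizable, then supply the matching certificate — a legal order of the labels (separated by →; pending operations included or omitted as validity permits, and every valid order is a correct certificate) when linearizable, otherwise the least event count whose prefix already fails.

cut after 10 events: linearizable; cut after 11 events (op6 responds, time 11): not linearizable
5 completed operations, 3 real-time-consistent orders — every queue replay fails
no escape via the 1 pending operation (op5): every completion choice fails
sample order op1, op2, op3, op4, op6 (pending dropped) stalls at step 5 — op6 take() → empty has no legal effect
sample order op1, op3, op2, op4, op6 (pending dropped) stalls at step 3 — op2 take() → empty has no legal effect

not linearizable — minimal violating prefix: 11 events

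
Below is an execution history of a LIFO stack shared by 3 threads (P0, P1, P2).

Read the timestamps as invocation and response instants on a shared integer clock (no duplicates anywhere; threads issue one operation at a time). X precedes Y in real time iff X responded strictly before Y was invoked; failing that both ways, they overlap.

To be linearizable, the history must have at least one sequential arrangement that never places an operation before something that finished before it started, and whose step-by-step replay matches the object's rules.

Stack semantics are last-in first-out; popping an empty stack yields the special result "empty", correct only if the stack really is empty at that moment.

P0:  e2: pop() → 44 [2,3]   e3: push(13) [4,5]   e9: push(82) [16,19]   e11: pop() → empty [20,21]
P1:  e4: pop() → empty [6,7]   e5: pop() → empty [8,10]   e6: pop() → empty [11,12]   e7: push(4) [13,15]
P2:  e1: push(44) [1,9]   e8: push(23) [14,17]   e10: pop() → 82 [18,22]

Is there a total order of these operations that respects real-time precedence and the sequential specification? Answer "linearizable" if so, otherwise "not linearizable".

events 1..6 are fine; event 7 — the response of e4 at time 7 — makes the prefix non-linearizable
the completed operations (3 total) allow one real-time order; the LIFO stack replay rejects it
completion choices over the 1 pending operation (e1) were checked; none helps
e.g. e2, e3, e4 (pending dropped): illegal at step 1, since e2 pop() → 44 cannot apply there

not linearizable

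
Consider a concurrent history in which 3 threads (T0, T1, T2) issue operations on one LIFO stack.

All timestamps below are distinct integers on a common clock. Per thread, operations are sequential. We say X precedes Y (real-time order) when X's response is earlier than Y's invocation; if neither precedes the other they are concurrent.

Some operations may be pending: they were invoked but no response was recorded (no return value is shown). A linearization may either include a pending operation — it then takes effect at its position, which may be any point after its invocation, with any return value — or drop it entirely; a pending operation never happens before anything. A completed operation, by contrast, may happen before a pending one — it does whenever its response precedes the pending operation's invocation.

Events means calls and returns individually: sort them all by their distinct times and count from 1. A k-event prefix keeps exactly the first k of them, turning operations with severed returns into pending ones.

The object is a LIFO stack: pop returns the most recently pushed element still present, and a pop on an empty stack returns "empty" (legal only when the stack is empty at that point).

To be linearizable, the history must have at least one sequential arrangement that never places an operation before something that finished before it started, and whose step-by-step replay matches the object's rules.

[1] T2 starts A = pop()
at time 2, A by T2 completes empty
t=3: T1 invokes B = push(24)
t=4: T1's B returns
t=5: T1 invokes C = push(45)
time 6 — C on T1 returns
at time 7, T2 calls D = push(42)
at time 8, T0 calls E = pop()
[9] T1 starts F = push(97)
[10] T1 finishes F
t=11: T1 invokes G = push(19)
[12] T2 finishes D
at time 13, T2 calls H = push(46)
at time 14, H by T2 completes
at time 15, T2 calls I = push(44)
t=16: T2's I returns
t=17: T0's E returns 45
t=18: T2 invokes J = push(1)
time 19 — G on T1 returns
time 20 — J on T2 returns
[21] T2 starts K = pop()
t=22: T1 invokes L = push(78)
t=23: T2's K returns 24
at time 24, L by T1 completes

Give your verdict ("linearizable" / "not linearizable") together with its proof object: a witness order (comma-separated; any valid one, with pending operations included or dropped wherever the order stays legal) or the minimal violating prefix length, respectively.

the violation lands at event 23, K's response at time 23: events 1..22 linearize, events 1..23 do not
real-time-consistent orders of the 11 completed operations: 52 — all fail the LIFO stack replay
no escape via the 1 pending operation (L): every completion choice fails
sample order A, B, C, D, E, F, G, H, I, J, K (pending dropped) stalls at step 5 — E pop() → 45 has no legal effect
sample order A, B, C, D, E, F, H, G, I, J, K (pending dropped) stalls at step 5 — E pop() → 45 has no legal effect

not linearizable — minimal violating prefix: 23 events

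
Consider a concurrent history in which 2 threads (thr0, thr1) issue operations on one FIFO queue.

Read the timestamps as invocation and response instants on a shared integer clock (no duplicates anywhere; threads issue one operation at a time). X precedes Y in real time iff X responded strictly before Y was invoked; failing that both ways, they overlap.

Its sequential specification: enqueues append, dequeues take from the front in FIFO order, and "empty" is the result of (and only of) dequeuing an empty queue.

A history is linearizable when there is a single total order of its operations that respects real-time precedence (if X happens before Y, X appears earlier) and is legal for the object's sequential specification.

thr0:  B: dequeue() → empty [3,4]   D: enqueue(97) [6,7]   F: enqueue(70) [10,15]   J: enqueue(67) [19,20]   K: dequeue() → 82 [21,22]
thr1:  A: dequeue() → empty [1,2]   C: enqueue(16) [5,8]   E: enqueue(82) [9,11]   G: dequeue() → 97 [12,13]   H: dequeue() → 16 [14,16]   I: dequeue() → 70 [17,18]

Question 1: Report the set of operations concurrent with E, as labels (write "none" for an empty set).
concurrent with E ([9,11]): every op whose interval crosses 9..11
A [1,2]: before
B [3,4]: before
C [5,8]: before
D [6,7]: before
F [10,15]: concurrent
G [12,13]: after
H [14,16]: after
I [17,18]: after
J [19,20]: after
K [21,22]: after

F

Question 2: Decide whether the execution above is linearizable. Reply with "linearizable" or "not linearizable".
a witness: A, B, D, C, F, E, G, H, I, J, K
step 1: A dequeue() → empty — queue <>
step 2: B dequeue() → empty — queue <>
step 3: D enqueue(97) — queue <97>
step 4: C enqueue(16) — queue <97,16>
step 5: F enqueue(70) — queue <97,16,70>
step 6: E enqueue(82) — queue <97,16,70,82>
step 7: G dequeue() → 97 — queue <16,70,82>
step 8: H dequeue() → 16 — queue <70,82>
step 9: I dequeue() → 70 — queue <82>
step 10: J enqueue(67) — queue <82,67>
step 11: K dequeue() → 82 — queue <67>

linearizable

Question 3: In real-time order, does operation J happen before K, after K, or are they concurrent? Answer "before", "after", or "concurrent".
J spans [19,20], K spans [21,22]
resp(J)=20 < inv(K)=21

before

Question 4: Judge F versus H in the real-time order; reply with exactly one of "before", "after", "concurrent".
F spans [10,15], H spans [14,16]
the intervals overlap in both directions

concurrent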